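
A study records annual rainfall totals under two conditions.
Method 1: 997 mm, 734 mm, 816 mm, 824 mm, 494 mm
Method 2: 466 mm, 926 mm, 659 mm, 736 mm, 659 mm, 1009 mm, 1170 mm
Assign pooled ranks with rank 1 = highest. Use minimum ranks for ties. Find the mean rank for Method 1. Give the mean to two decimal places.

6.60

Sorted (descending): 1170, 1009, 997, 926, 824, 816, 736, 734, 659, 659, 494, 466
The 2 values of 659 occupy positions 9–10 → each gets rank 9.
Method 1 values → pooled ranks: 997→3, 734→8, 816→6, 824→5, 494→11
Mean rank = (3 + 8 + 6 + 5 + 11) / 5 = 6.60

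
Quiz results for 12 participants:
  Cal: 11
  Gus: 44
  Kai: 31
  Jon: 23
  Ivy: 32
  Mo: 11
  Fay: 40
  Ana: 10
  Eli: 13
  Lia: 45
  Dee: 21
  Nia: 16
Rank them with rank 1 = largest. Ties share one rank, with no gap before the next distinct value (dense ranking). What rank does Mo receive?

Sorted (descending): 45, 44, 40, 32, 31, 23, 21, 16, 13, 11, 11, 10
The 2 values of 11 share dense rank 10.
Remaining distinct values take the next consecutive integers.
Mo has value 11 → rank 10.

10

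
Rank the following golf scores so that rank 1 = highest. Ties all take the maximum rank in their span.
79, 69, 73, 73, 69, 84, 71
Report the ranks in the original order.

2, 7, 4, 4, 7, 1, 5

Sorted (descending): 84, 79, 73, 73, 71, 69, 69
The 2 values of 73 occupy positions 3–4 → each gets rank 4.
The 2 values of 69 occupy positions 6–7 → each gets rank 7.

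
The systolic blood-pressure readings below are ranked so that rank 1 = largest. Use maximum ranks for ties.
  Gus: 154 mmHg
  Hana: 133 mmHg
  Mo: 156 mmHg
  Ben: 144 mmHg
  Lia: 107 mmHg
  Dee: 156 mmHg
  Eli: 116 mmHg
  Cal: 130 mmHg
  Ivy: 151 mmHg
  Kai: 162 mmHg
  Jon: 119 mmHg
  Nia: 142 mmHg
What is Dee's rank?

Sorted (descending): 162, 156, 156, 154, 151, 144, 142, 133, 130, 119, 116, 107
The 2 values of 156 occupy positions 2–3 → each gets rank 3.
Dee has value 156 mmHg → rank 3.

3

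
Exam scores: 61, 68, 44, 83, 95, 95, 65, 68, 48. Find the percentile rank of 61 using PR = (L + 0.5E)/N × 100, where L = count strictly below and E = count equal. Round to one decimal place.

27.8

N = 9.
Strictly below 61: 2. Equal to 61: 1.
PR = (2 + 0.5·1)/9 × 100 = 27.8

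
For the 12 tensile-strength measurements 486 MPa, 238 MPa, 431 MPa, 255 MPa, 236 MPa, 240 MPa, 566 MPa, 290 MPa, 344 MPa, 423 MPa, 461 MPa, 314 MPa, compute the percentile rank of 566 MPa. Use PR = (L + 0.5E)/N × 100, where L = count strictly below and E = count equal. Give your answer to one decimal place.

95.8

N = 12.
Strictly below 566: 11. Equal to 566: 1.
PR = (11 + 0.5·1)/12 × 100 = 95.8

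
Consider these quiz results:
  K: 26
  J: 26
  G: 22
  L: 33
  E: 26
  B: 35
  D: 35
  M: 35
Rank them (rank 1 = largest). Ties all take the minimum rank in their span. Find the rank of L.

4

Sorted (descending): 35, 35, 35, 33, 26, 26, 26, 22
The 3 values of 35 occupy positions 1–3 → each gets rank 1.
The 3 values of 26 occupy positions 5–7 → each gets rank 5.
L has value 33 → rank 4.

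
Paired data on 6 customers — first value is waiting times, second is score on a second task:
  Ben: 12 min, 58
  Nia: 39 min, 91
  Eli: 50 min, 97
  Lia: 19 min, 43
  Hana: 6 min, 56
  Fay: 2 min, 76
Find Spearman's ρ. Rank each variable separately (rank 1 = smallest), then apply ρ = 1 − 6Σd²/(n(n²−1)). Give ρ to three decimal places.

Ranks of variable 1: 3, 5, 6, 4, 2, 1
Ranks of variable 2: 3, 5, 6, 1, 2, 4
d = r₁ − r₂: 0, 0, 0, 3, 0, -3
d²: 0, 0, 0, 9, 0, 9; Σd² = 18
ρ = 1 − 6·18/(6·35) = 1 − 108/210 = 0.486

0.486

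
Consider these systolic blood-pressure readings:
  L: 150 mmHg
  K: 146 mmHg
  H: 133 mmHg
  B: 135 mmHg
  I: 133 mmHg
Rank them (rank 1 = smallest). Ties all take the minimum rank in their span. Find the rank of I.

Sorted (ascending): 133, 133, 135, 146, 150
The 2 values of 133 occupy positions 1–2 → each gets rank 1.
I has value 133 mmHg → rank 1.

1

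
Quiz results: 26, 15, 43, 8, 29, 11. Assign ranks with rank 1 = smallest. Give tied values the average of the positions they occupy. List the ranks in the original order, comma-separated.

Sorted (ascending): 8, 11, 15, 26, 29, 43
No ties — each value takes its position as its rank.

4, 3, 6, 1, 5, 2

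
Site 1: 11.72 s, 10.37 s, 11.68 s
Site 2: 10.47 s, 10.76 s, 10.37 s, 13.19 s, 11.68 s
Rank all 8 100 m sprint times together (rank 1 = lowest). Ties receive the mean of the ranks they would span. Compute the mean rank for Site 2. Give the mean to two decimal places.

Sorted (ascending): 10.37, 10.37, 10.47, 10.76, 11.68, 11.68, 11.72, 13.19
The 2 values of 10.37 occupy positions 1–2 → average rank (1+2)/2 = 1.5.
The 2 values of 11.68 occupy positions 5–6 → average rank (5+6)/2 = 5.5.
Site 2 values → pooled ranks: 10.47→3, 10.76→4, 10.37→1.5, 13.19→8, 11.68→5.5
Mean rank = (3 + 4 + 1.5 + 8 + 5.5) / 5 = 4.40

4.40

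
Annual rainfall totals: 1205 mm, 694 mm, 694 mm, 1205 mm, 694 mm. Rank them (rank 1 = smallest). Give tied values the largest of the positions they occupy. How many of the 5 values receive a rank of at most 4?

Sorted (ascending): 694, 694, 694, 1205, 1205
The 3 values of 694 occupy positions 1–3 → each gets rank 3.
The 2 values of 1205 occupy positions 4–5 → each gets rank 5.
Ranks ≤ 4: {3, 3, 3} → 3 values.

3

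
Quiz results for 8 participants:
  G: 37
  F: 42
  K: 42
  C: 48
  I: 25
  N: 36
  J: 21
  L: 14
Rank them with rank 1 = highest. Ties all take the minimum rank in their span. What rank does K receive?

2

Sorted (descending): 48, 42, 42, 37, 36, 25, 21, 14
The 2 values of 42 occupy positions 2–3 → each gets rank 2.
K has value 42 → rank 2.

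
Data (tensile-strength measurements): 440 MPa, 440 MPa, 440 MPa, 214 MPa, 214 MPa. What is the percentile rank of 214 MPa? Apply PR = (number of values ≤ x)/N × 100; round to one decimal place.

40.0

N = 5.
Strictly below 214: 0. Equal to 214: 2.
PR = 2/5 × 100 = 40.0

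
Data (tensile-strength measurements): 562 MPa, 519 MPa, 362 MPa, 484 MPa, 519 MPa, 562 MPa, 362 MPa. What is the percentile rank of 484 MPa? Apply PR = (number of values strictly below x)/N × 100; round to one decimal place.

28.6

N = 7.
Strictly below 484: 2. Equal to 484: 1.
PR = 2/7 × 100 = 28.6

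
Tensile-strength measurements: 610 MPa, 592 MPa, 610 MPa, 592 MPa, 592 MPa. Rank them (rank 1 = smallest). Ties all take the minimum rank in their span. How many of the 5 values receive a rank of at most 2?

Sorted (ascending): 592, 592, 592, 610, 610
The 3 values of 592 occupy positions 1–3 → each gets rank 1.
The 2 values of 610 occupy positions 4–5 → each gets rank 4.
Ranks ≤ 2: {1, 1, 1} → 3 values.

3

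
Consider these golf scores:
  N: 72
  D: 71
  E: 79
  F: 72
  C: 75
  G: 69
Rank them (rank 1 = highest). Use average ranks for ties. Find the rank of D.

Sorted (descending): 79, 75, 72, 72, 71, 69
The 2 values of 72 occupy positions 3–4 → average rank (3+4)/2 = 3.5.
D has value 71 → rank 5.

5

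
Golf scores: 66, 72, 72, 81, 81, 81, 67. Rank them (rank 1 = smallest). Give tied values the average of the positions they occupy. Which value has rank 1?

Sorted (ascending): 66, 67, 72, 72, 81, 81, 81
The 2 values of 72 occupy positions 3–4 → average rank (3+4)/2 = 3.5.
The 3 values of 81 occupy positions 5–7 → average rank 6.
Rank 1 → value 66.

66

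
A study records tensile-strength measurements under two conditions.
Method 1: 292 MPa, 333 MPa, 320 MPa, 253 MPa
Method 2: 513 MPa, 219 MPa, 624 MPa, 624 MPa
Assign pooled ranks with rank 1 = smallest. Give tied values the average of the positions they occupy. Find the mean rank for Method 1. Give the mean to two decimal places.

Sorted (ascending): 219, 253, 292, 320, 333, 513, 624, 624
The 2 values of 624 occupy positions 7–8 → average rank (7+8)/2 = 7.5.
Method 1 values → pooled ranks: 292→3, 333→5, 320→4, 253→2
Mean rank = (3 + 5 + 4 + 2) / 4 = 3.50

3.50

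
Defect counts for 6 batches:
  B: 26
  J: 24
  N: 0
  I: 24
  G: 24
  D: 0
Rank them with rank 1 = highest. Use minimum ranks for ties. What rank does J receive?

2

Sorted (descending): 26, 24, 24, 24, 0, 0
The 3 values of 24 occupy positions 2–4 → each gets rank 2.
The 2 values of 0 occupy positions 5–6 → each gets rank 5.
J has value 24 → rank 2.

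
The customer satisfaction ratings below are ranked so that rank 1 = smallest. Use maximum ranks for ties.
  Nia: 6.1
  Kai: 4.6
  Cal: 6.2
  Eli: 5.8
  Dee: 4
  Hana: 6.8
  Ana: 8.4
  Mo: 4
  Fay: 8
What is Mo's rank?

2

Sorted (ascending): 4, 4, 4.6, 5.8, 6.1, 6.2, 6.8, 8, 8.4
The 2 values of 4 occupy positions 1–2 → each gets rank 2.
Mo has value 4 → rank 2.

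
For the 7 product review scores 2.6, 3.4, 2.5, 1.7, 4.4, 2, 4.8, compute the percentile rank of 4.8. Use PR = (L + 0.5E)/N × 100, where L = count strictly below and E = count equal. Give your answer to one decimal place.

N = 7.
Strictly below 4.8: 6. Equal to 4.8: 1.
PR = (6 + 0.5·1)/7 × 100 = 92.9

92.9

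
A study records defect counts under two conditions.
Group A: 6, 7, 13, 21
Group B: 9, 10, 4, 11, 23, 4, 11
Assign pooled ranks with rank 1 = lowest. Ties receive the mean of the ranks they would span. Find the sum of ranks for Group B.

40

Sorted (ascending): 4, 4, 6, 7, 9, 10, 11, 11, 13, 21, 23
The 2 values of 4 occupy positions 1–2 → average rank (1+2)/2 = 1.5.
The 2 values of 11 occupy positions 7–8 → average rank (7+8)/2 = 7.5.
Group B values → pooled ranks: 9→5, 10→6, 4→1.5, 11→7.5, 23→11, 4→1.5, 11→7.5
Rank sum = 5 + 6 + 1.5 + 7.5 + 11 + 1.5 + 7.5 = 40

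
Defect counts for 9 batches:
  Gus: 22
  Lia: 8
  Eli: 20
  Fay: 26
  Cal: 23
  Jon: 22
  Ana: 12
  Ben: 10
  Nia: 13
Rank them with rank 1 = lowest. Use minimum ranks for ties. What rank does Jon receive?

6

Sorted (ascending): 8, 10, 12, 13, 20, 22, 22, 23, 26
The 2 values of 22 occupy positions 6–7 → each gets rank 6.
Jon has value 22 → rank 6.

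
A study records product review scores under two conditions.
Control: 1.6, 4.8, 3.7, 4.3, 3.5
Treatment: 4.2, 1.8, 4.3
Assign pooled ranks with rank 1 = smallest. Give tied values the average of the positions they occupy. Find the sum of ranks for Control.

22.5

Sorted (ascending): 1.6, 1.8, 3.5, 3.7, 4.2, 4.3, 4.3, 4.8
The 2 values of 4.3 occupy positions 6–7 → average rank (6+7)/2 = 6.5.
Control values → pooled ranks: 1.6→1, 4.8→8, 3.7→4, 4.3→6.5, 3.5→3
Rank sum = 1 + 8 + 4 + 6.5 + 3 = 22.5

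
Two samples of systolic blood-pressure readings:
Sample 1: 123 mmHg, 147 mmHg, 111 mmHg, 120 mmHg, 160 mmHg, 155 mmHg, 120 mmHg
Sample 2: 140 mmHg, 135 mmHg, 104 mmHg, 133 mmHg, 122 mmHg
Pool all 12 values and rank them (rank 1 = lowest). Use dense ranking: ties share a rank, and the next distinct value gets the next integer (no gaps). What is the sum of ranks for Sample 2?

Sorted (ascending): 104, 111, 120, 120, 122, 123, 133, 135, 140, 147, 155, 160
The 2 values of 120 share dense rank 3.
Remaining distinct values take the next consecutive integers.
Sample 2 values → pooled ranks: 140→8, 135→7, 104→1, 133→6, 122→4
Rank sum = 8 + 7 + 1 + 6 + 4 = 26

26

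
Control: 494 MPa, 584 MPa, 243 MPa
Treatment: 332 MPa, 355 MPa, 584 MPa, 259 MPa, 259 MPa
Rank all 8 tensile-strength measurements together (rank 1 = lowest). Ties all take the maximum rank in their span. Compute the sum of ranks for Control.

Sorted (ascending): 243, 259, 259, 332, 355, 494, 584, 584
The 2 values of 259 occupy positions 2–3 → each gets rank 3.
The 2 values of 584 occupy positions 7–8 → each gets rank 8.
Control values → pooled ranks: 494→6, 584→8, 243→1
Rank sum = 6 + 8 + 1 = 15

15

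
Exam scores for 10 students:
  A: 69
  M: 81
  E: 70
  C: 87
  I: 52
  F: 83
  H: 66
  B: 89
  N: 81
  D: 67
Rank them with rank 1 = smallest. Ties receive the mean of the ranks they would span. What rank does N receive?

Sorted (ascending): 52, 66, 67, 69, 70, 81, 81, 83, 87, 89
The 2 values of 81 occupy positions 6–7 → average rank (6+7)/2 = 6.5.
N has value 81 → rank 6.5.

6.5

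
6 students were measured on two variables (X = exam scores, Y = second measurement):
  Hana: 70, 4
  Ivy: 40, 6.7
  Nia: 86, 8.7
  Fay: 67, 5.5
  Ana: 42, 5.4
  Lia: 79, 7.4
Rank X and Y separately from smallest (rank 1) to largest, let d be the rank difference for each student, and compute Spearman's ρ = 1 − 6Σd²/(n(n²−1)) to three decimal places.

Ranks of variable 1: 4, 1, 6, 3, 2, 5
Ranks of variable 2: 1, 4, 6, 3, 2, 5
d = r₁ − r₂: 3, -3, 0, 0, 0, 0
d²: 9, 9, 0, 0, 0, 0; Σd² = 18
ρ = 1 − 6·18/(6·35) = 1 − 108/210 = 0.486

0.486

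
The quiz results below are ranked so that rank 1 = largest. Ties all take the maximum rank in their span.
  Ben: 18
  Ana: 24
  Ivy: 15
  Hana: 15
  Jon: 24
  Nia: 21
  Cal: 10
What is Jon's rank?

Sorted (descending): 24, 24, 21, 18, 15, 15, 10
The 2 values of 24 occupy positions 1–2 → each gets rank 2.
The 2 values of 15 occupy positions 5–6 → each gets rank 6.
Jon has value 24 → rank 2.

2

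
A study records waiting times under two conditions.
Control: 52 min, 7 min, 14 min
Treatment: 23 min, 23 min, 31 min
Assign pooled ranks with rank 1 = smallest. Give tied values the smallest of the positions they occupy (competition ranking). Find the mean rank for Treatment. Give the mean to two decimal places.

Sorted (ascending): 7, 14, 23, 23, 31, 52
The 2 values of 23 occupy positions 3–4 → each gets rank 3.
Treatment values → pooled ranks: 23→3, 23→3, 31→5
Mean rank = (3 + 3 + 5) / 3 = 3.67

3.67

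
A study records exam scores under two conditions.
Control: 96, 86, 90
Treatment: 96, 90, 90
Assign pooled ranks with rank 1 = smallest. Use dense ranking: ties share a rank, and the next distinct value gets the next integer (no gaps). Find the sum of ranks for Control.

Sorted (ascending): 86, 90, 90, 90, 96, 96
The 3 values of 90 share dense rank 2.
The 2 values of 96 share dense rank 3.
Remaining distinct values take the next consecutive integers.
Control values → pooled ranks: 96→3, 86→1, 90→2
Rank sum = 3 + 1 + 2 = 6

6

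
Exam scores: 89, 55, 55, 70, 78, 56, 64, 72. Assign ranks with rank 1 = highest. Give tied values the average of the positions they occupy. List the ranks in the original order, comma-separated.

1, 7.5, 7.5, 4, 2, 6, 5, 3

Sorted (descending): 89, 78, 72, 70, 64, 56, 55, 55
The 2 values of 55 occupy positions 7–8 → average rank (7+8)/2 = 7.5.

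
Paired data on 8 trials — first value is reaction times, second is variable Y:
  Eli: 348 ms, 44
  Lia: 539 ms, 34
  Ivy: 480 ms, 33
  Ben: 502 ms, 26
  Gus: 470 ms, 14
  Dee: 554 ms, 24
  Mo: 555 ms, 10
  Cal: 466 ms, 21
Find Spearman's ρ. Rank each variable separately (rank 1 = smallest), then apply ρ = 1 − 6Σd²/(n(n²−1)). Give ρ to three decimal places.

-0.357

Ranks of variable 1: 1, 6, 4, 5, 3, 7, 8, 2
Ranks of variable 2: 8, 7, 6, 5, 2, 4, 1, 3
d = r₁ − r₂: -7, -1, -2, 0, 1, 3, 7, -1
d²: 49, 1, 4, 0, 1, 9, 49, 1; Σd² = 114
ρ = 1 − 6·114/(8·63) = 1 − 684/504 = -0.357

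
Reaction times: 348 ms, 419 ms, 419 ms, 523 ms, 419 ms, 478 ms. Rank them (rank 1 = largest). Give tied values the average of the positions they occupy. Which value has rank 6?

Sorted (descending): 523, 478, 419, 419, 419, 348
The 3 values of 419 occupy positions 3–5 → average rank 4.
Rank 6 → value 348.

348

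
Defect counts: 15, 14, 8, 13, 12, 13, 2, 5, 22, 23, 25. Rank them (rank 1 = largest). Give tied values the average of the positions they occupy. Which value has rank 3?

Sorted (descending): 25, 23, 22, 15, 14, 13, 13, 12, 8, 5, 2
The 2 values of 13 occupy positions 6–7 → average rank (6+7)/2 = 6.5.
Rank 3 → value 22.

22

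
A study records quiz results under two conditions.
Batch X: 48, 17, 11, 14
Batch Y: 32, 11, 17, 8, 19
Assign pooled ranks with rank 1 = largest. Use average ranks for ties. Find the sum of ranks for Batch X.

19

Sorted (descending): 48, 32, 19, 17, 17, 14, 11, 11, 8
The 2 values of 17 occupy positions 4–5 → average rank (4+5)/2 = 4.5.
The 2 values of 11 occupy positions 7–8 → average rank (7+8)/2 = 7.5.
Batch X values → pooled ranks: 48→1, 17→4.5, 11→7.5, 14→6
Rank sum = 1 + 4.5 + 7.5 + 6 = 19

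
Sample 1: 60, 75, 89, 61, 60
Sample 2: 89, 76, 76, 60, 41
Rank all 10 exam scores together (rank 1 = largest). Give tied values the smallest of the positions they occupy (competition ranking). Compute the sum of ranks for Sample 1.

26

Sorted (descending): 89, 89, 76, 76, 75, 61, 60, 60, 60, 41
The 2 values of 89 occupy positions 1–2 → each gets rank 1.
The 2 values of 76 occupy positions 3–4 → each gets rank 3.
The 3 values of 60 occupy positions 7–9 → each gets rank 7.
Sample 1 values → pooled ranks: 60→7, 75→5, 89→1, 61→6, 60→7
Rank sum = 7 + 5 + 1 + 6 + 7 = 26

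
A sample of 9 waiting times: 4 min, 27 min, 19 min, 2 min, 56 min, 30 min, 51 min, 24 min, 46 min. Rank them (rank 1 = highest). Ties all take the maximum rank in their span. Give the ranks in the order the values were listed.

Sorted (descending): 56, 51, 46, 30, 27, 24, 19, 4, 2
No ties — each value takes its position as its rank.

8, 5, 7, 9, 1, 4, 2, 6, 3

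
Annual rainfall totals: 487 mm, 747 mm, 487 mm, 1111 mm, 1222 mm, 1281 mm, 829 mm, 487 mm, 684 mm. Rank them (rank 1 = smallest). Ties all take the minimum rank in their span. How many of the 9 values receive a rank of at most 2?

Sorted (ascending): 487, 487, 487, 684, 747, 829, 1111, 1222, 1281
The 3 values of 487 occupy positions 1–3 → each gets rank 1.
Ranks ≤ 2: {1, 1, 1} → 3 values.

3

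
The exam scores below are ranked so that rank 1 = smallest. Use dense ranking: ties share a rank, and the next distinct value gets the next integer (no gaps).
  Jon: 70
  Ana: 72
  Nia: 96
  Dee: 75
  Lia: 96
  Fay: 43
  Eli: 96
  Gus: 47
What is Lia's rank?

6

Sorted (ascending): 43, 47, 70, 72, 75, 96, 96, 96
The 3 values of 96 share dense rank 6.
Remaining distinct values take the next consecutive integers.
Lia has value 96 → rank 6.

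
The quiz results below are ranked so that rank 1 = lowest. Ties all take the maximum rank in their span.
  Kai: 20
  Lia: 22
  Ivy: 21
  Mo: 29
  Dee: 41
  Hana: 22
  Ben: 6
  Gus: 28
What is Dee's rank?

Sorted (ascending): 6, 20, 21, 22, 22, 28, 29, 41
The 2 values of 22 occupy positions 4–5 → each gets rank 5.
Dee has value 41 → rank 8.

8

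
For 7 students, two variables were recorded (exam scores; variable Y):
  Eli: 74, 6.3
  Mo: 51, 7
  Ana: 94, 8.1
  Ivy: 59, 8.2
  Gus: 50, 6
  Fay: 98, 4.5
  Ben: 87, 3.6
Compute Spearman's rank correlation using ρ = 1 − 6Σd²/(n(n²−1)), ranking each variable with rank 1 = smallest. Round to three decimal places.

Ranks of variable 1: 4, 2, 6, 3, 1, 7, 5
Ranks of variable 2: 4, 5, 6, 7, 3, 2, 1
d = r₁ − r₂: 0, -3, 0, -4, -2, 5, 4
d²: 0, 9, 0, 16, 4, 25, 16; Σd² = 70
ρ = 1 − 6·70/(7·48) = 1 − 420/336 = -0.250

-0.250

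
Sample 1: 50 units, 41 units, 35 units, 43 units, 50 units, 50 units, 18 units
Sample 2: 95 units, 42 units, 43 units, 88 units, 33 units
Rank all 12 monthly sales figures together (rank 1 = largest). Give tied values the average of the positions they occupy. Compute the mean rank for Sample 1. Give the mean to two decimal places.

7.07

Sorted (descending): 95, 88, 50, 50, 50, 43, 43, 42, 41, 35, 33, 18
The 3 values of 50 occupy positions 3–5 → average rank 4.
The 2 values of 43 occupy positions 6–7 → average rank (6+7)/2 = 6.5.
Sample 1 values → pooled ranks: 50→4, 41→9, 35→10, 43→6.5, 50→4, 50→4, 18→12
Mean rank = (4 + 9 + 10 + 6.5 + 4 + 4 + 12) / 7 = 7.07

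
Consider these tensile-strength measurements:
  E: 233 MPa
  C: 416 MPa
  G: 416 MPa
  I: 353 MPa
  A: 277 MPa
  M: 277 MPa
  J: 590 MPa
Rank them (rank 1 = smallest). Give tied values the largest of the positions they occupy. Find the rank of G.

Sorted (ascending): 233, 277, 277, 353, 416, 416, 590
The 2 values of 277 occupy positions 2–3 → each gets rank 3.
The 2 values of 416 occupy positions 5–6 → each gets rank 6.
G has value 416 MPa → rank 6.

6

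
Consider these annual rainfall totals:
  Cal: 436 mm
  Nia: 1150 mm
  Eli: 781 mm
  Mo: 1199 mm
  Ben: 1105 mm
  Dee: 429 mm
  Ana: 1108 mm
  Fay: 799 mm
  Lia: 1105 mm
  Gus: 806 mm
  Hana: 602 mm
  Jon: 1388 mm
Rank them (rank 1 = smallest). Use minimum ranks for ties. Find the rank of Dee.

Sorted (ascending): 429, 436, 602, 781, 799, 806, 1105, 1105, 1108, 1150, 1199, 1388
The 2 values of 1105 occupy positions 7–8 → each gets rank 7.
Dee has value 429 mm → rank 1.

1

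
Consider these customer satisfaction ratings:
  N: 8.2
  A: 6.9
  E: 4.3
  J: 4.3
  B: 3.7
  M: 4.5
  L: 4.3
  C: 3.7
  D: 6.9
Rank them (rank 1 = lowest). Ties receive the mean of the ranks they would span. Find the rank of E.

4

Sorted (ascending): 3.7, 3.7, 4.3, 4.3, 4.3, 4.5, 6.9, 6.9, 8.2
The 2 values of 3.7 occupy positions 1–2 → average rank (1+2)/2 = 1.5.
The 3 values of 4.3 occupy positions 3–5 → average rank 4.
The 2 values of 6.9 occupy positions 7–8 → average rank (7+8)/2 = 7.5.
E has value 4.3 → rank 4.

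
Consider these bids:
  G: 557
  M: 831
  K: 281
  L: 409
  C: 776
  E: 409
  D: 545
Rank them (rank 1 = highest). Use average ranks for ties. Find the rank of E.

Sorted (descending): 831, 776, 557, 545, 409, 409, 281
The 2 values of 409 occupy positions 5–6 → average rank (5+6)/2 = 5.5.
E has value 409 → rank 5.5.

5.5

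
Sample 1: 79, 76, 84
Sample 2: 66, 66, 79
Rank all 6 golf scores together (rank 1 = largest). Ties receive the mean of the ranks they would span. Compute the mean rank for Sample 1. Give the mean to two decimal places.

2.50

Sorted (descending): 84, 79, 79, 76, 66, 66
The 2 values of 79 occupy positions 2–3 → average rank (2+3)/2 = 2.5.
The 2 values of 66 occupy positions 5–6 → average rank (5+6)/2 = 5.5.
Sample 1 values → pooled ranks: 79→2.5, 76→4, 84→1
Mean rank = (2.5 + 4 + 1) / 3 = 2.50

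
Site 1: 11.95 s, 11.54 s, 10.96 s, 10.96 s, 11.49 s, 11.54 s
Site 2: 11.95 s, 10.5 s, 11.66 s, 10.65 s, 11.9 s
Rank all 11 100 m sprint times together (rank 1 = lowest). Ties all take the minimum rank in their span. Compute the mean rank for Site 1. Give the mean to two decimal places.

5.50

Sorted (ascending): 10.5, 10.65, 10.96, 10.96, 11.49, 11.54, 11.54, 11.66, 11.9, 11.95, 11.95
The 2 values of 10.96 occupy positions 3–4 → each gets rank 3.
The 2 values of 11.54 occupy positions 6–7 → each gets rank 6.
The 2 values of 11.95 occupy positions 10–11 → each gets rank 10.
Site 1 values → pooled ranks: 11.95→10, 11.54→6, 10.96→3, 10.96→3, 11.49→5, 11.54→6
Mean rank = (10 + 6 + 3 + 3 + 5 + 6) / 6 = 5.50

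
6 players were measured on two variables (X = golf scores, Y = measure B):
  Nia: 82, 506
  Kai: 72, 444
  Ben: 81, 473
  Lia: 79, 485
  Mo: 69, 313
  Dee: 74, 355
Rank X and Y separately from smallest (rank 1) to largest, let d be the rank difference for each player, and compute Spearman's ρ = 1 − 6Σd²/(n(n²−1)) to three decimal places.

0.886

Ranks of variable 1: 6, 2, 5, 4, 1, 3
Ranks of variable 2: 6, 3, 4, 5, 1, 2
d = r₁ − r₂: 0, -1, 1, -1, 0, 1
d²: 0, 1, 1, 1, 0, 1; Σd² = 4
ρ = 1 − 6·4/(6·35) = 1 − 24/210 = 0.886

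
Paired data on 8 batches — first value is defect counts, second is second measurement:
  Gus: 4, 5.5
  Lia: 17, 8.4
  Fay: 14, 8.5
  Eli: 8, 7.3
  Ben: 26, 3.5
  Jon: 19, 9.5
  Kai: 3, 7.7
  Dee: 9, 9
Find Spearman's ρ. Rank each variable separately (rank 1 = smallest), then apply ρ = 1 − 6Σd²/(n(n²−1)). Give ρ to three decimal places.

0.167

Ranks of variable 1: 2, 6, 5, 3, 8, 7, 1, 4
Ranks of variable 2: 2, 5, 6, 3, 1, 8, 4, 7
d = r₁ − r₂: 0, 1, -1, 0, 7, -1, -3, -3
d²: 0, 1, 1, 0, 49, 1, 9, 9; Σd² = 70
ρ = 1 − 6·70/(8·63) = 1 − 420/504 = 0.167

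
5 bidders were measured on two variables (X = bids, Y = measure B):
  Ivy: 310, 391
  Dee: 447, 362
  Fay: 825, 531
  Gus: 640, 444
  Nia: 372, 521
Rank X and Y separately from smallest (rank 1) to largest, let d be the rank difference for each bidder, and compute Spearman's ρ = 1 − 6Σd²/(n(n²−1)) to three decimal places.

Ranks of variable 1: 1, 3, 5, 4, 2
Ranks of variable 2: 2, 1, 5, 3, 4
d = r₁ − r₂: -1, 2, 0, 1, -2
d²: 1, 4, 0, 1, 4; Σd² = 10
ρ = 1 − 6·10/(5·24) = 1 − 60/120 = 0.500

0.500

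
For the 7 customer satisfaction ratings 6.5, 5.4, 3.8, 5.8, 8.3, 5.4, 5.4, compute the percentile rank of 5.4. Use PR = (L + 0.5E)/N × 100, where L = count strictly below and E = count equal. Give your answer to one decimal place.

35.7

N = 7.
Strictly below 5.4: 1. Equal to 5.4: 3.
PR = (1 + 0.5·3)/7 × 100 = 35.7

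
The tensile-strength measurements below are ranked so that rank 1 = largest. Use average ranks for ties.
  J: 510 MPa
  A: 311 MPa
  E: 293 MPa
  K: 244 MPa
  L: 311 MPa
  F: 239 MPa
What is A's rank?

Sorted (descending): 510, 311, 311, 293, 244, 239
The 2 values of 311 occupy positions 2–3 → average rank (2+3)/2 = 2.5.
A has value 311 MPa → rank 2.5.

2.5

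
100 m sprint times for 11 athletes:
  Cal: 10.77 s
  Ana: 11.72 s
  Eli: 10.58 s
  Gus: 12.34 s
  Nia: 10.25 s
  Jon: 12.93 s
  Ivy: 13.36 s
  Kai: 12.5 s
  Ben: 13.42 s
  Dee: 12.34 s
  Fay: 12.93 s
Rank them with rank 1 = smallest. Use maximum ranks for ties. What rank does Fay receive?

9

Sorted (ascending): 10.25, 10.58, 10.77, 11.72, 12.34, 12.34, 12.5, 12.93, 12.93, 13.36, 13.42
The 2 values of 12.34 occupy positions 5–6 → each gets rank 6.
The 2 values of 12.93 occupy positions 8–9 → each gets rank 9.
Fay has value 12.93 s → rank 9.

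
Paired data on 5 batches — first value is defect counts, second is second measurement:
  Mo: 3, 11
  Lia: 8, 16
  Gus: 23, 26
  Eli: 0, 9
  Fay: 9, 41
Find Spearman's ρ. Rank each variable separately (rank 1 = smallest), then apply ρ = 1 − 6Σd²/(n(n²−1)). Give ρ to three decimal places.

Ranks of variable 1: 2, 3, 5, 1, 4
Ranks of variable 2: 2, 3, 4, 1, 5
d = r₁ − r₂: 0, 0, 1, 0, -1
d²: 0, 0, 1, 0, 1; Σd² = 2
ρ = 1 − 6·2/(5·24) = 1 − 12/120 = 0.900

0.900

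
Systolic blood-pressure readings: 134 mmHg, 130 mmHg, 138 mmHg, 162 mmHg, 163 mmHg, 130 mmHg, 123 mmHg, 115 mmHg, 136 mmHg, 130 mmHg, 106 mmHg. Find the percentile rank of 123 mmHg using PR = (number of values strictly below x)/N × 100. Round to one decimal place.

N = 11.
Strictly below 123: 2. Equal to 123: 1.
PR = 2/11 × 100 = 18.2

18.2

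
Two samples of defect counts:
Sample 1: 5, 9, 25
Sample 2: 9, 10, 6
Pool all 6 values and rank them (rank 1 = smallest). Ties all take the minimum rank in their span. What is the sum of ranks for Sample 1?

Sorted (ascending): 5, 6, 9, 9, 10, 25
The 2 values of 9 occupy positions 3–4 → each gets rank 3.
Sample 1 values → pooled ranks: 5→1, 9→3, 25→6
Rank sum = 1 + 3 + 6 = 10

10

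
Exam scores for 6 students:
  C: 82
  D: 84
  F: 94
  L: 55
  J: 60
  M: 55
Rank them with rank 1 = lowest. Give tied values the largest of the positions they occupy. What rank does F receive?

6

Sorted (ascending): 55, 55, 60, 82, 84, 94
The 2 values of 55 occupy positions 1–2 → each gets rank 2.
F has value 94 → rank 6.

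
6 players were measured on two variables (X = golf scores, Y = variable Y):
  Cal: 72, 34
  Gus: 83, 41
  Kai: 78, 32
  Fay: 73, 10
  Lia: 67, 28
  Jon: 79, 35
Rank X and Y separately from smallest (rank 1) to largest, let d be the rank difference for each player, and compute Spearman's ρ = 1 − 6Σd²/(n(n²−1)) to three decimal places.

0.714

Ranks of variable 1: 2, 6, 4, 3, 1, 5
Ranks of variable 2: 4, 6, 3, 1, 2, 5
d = r₁ − r₂: -2, 0, 1, 2, -1, 0
d²: 4, 0, 1, 4, 1, 0; Σd² = 10
ρ = 1 − 6·10/(6·35) = 1 − 60/210 = 0.714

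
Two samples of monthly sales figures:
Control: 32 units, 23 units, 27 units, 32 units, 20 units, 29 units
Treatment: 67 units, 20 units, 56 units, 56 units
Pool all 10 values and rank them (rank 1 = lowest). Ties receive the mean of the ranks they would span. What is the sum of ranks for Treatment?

Sorted (ascending): 20, 20, 23, 27, 29, 32, 32, 56, 56, 67
The 2 values of 20 occupy positions 1–2 → average rank (1+2)/2 = 1.5.
The 2 values of 32 occupy positions 6–7 → average rank (6+7)/2 = 6.5.
The 2 values of 56 occupy positions 8–9 → average rank (8+9)/2 = 8.5.
Treatment values → pooled ranks: 67→10, 20→1.5, 56→8.5, 56→8.5
Rank sum = 10 + 1.5 + 8.5 + 8.5 = 28.5

28.5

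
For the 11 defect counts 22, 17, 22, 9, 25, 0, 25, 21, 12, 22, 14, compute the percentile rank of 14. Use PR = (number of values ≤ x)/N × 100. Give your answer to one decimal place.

N = 11.
Strictly below 14: 3. Equal to 14: 1.
PR = 4/11 × 100 = 36.4

36.4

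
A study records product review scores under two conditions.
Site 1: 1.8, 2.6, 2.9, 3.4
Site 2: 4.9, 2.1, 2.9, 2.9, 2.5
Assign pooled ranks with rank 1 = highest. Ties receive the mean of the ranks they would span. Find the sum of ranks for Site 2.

Sorted (descending): 4.9, 3.4, 2.9, 2.9, 2.9, 2.6, 2.5, 2.1, 1.8
The 3 values of 2.9 occupy positions 3–5 → average rank 4.
Site 2 values → pooled ranks: 4.9→1, 2.1→8, 2.9→4, 2.9→4, 2.5→7
Rank sum = 1 + 8 + 4 + 4 + 7 = 24

24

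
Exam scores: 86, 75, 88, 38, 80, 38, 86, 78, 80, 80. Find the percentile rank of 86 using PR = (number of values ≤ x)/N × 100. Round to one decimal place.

90.0

N = 10.
Strictly below 86: 7. Equal to 86: 2.
PR = 9/10 × 100 = 90.0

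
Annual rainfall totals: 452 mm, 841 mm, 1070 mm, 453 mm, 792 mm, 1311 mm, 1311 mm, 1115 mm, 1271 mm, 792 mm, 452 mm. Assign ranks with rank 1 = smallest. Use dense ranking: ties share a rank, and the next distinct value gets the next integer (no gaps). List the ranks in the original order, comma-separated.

1, 4, 5, 2, 3, 8, 8, 6, 7, 3, 1

Sorted (ascending): 452, 452, 453, 792, 792, 841, 1070, 1115, 1271, 1311, 1311
The 2 values of 452 share dense rank 1.
The 2 values of 792 share dense rank 3.
The 2 values of 1311 share dense rank 8.
Remaining distinct values take the next consecutive integers.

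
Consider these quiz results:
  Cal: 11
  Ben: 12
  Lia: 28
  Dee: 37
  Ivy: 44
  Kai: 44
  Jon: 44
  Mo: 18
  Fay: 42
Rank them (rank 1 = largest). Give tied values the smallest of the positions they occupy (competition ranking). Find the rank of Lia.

6

Sorted (descending): 44, 44, 44, 42, 37, 28, 18, 12, 11
The 3 values of 44 occupy positions 1–3 → each gets rank 1.
Lia has value 28 → rank 6.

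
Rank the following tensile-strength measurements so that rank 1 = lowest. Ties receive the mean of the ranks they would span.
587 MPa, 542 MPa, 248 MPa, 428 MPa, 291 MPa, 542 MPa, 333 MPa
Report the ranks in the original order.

Sorted (ascending): 248, 291, 333, 428, 542, 542, 587
The 2 values of 542 occupy positions 5–6 → average rank (5+6)/2 = 5.5.

7, 5.5, 1, 4, 2, 5.5, 3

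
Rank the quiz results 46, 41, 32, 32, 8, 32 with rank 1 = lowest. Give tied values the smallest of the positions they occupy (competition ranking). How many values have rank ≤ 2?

Sorted (ascending): 8, 32, 32, 32, 41, 46
The 3 values of 32 occupy positions 2–4 → each gets rank 2.
Ranks ≤ 2: {1, 2, 2, 2} → 4 values.

4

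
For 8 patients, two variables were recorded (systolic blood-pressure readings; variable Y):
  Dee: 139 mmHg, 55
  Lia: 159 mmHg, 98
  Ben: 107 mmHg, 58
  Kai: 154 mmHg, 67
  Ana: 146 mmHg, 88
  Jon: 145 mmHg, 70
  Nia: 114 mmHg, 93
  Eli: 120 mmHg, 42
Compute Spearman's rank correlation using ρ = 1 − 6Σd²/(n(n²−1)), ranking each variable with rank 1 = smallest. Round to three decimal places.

Ranks of variable 1: 4, 8, 1, 7, 6, 5, 2, 3
Ranks of variable 2: 2, 8, 3, 4, 6, 5, 7, 1
d = r₁ − r₂: 2, 0, -2, 3, 0, 0, -5, 2
d²: 4, 0, 4, 9, 0, 0, 25, 4; Σd² = 46
ρ = 1 − 6·46/(8·63) = 1 − 276/504 = 0.452

0.452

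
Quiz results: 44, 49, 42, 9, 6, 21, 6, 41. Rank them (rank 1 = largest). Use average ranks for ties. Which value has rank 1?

49

Sorted (descending): 49, 44, 42, 41, 21, 9, 6, 6
The 2 values of 6 occupy positions 7–8 → average rank (7+8)/2 = 7.5.
Rank 1 → value 49.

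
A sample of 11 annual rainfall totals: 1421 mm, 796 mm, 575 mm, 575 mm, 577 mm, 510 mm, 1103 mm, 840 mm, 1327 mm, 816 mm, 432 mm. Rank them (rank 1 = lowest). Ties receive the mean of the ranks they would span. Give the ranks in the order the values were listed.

Sorted (ascending): 432, 510, 575, 575, 577, 796, 816, 840, 1103, 1327, 1421
The 2 values of 575 occupy positions 3–4 → average rank (3+4)/2 = 3.5.

11, 6, 3.5, 3.5, 5, 2, 9, 8, 10, 7, 1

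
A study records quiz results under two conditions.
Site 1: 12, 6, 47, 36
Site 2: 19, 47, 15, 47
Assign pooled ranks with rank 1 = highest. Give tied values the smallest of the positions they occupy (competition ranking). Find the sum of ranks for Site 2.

13

Sorted (descending): 47, 47, 47, 36, 19, 15, 12, 6
The 3 values of 47 occupy positions 1–3 → each gets rank 1.
Site 2 values → pooled ranks: 19→5, 47→1, 15→6, 47→1
Rank sum = 5 + 1 + 6 + 1 = 13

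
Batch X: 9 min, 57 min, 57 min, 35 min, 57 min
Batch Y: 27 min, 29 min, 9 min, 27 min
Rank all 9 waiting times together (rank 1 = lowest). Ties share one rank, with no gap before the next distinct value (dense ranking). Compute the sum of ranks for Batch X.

20

Sorted (ascending): 9, 9, 27, 27, 29, 35, 57, 57, 57
The 2 values of 9 share dense rank 1.
The 2 values of 27 share dense rank 2.
The 3 values of 57 share dense rank 5.
Remaining distinct values take the next consecutive integers.
Batch X values → pooled ranks: 9→1, 57→5, 57→5, 35→4, 57→5
Rank sum = 1 + 5 + 5 + 4 + 5 = 20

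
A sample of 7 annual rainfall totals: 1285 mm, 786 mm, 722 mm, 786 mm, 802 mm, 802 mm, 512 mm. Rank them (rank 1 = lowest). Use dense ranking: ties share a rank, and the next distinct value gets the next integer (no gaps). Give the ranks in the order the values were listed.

5, 3, 2, 3, 4, 4, 1

Sorted (ascending): 512, 722, 786, 786, 802, 802, 1285
The 2 values of 786 share dense rank 3.
The 2 values of 802 share dense rank 4.
Remaining distinct values take the next consecutive integers.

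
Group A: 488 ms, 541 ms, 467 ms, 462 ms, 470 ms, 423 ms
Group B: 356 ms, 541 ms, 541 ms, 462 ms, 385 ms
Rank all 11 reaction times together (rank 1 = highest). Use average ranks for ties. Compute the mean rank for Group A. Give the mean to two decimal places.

5.58

Sorted (descending): 541, 541, 541, 488, 470, 467, 462, 462, 423, 385, 356
The 3 values of 541 occupy positions 1–3 → average rank 2.
The 2 values of 462 occupy positions 7–8 → average rank (7+8)/2 = 7.5.
Group A values → pooled ranks: 488→4, 541→2, 467→6, 462→7.5, 470→5, 423→9
Mean rank = (4 + 2 + 6 + 7.5 + 5 + 9) / 6 = 5.58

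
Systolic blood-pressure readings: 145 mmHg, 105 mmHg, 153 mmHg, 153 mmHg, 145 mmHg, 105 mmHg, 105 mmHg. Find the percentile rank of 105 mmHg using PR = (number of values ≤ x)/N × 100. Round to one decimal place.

N = 7.
Strictly below 105: 0. Equal to 105: 3.
PR = 3/7 × 100 = 42.9

42.9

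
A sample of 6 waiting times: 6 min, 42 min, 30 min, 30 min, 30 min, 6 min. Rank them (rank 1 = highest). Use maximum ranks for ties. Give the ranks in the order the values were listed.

6, 1, 4, 4, 4, 6

Sorted (descending): 42, 30, 30, 30, 6, 6
The 3 values of 30 occupy positions 2–4 → each gets rank 4.
The 2 values of 6 occupy positions 5–6 → each gets rank 6.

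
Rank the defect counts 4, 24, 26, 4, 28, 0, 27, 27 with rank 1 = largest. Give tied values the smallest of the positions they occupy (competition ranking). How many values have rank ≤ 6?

7

Sorted (descending): 28, 27, 27, 26, 24, 4, 4, 0
The 2 values of 27 occupy positions 2–3 → each gets rank 2.
The 2 values of 4 occupy positions 6–7 → each gets rank 6.
Ranks ≤ 6: {1, 2, 2, 4, 5, 6, 6} → 7 values.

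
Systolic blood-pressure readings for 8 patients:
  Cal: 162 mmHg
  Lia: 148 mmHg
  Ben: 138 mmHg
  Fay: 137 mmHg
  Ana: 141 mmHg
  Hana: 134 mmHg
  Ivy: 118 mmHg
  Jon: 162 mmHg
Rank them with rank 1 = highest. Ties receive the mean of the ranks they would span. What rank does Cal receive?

Sorted (descending): 162, 162, 148, 141, 138, 137, 134, 118
The 2 values of 162 occupy positions 1–2 → average rank (1+2)/2 = 1.5.
Cal has value 162 mmHg → rank 1.5.

1.5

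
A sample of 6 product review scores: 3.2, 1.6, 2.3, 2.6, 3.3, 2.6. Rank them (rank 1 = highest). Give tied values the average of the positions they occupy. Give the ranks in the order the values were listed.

Sorted (descending): 3.3, 3.2, 2.6, 2.6, 2.3, 1.6
The 2 values of 2.6 occupy positions 3–4 → average rank (3+4)/2 = 3.5.

2, 6, 5, 3.5, 1, 3.5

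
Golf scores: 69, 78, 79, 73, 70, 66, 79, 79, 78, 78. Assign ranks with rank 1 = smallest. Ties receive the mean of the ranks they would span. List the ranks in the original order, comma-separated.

Sorted (ascending): 66, 69, 70, 73, 78, 78, 78, 79, 79, 79
The 3 values of 78 occupy positions 5–7 → average rank 6.
The 3 values of 79 occupy positions 8–10 → average rank 9.

2, 6, 9, 4, 3, 1, 9, 9, 6, 6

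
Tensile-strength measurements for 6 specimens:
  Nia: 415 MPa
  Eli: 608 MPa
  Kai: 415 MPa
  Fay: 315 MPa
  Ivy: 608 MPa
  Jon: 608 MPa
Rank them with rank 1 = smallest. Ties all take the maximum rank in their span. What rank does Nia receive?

3

Sorted (ascending): 315, 415, 415, 608, 608, 608
The 2 values of 415 occupy positions 2–3 → each gets rank 3.
The 3 values of 608 occupy positions 4–6 → each gets rank 6.
Nia has value 415 MPa → rank 3.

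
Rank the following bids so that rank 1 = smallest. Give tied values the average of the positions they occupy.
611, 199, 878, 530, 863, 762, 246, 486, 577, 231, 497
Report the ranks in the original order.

8, 1, 11, 6, 10, 9, 3, 4, 7, 2, 5

Sorted (ascending): 199, 231, 246, 486, 497, 530, 577, 611, 762, 863, 878
No ties — each value takes its position as its rank.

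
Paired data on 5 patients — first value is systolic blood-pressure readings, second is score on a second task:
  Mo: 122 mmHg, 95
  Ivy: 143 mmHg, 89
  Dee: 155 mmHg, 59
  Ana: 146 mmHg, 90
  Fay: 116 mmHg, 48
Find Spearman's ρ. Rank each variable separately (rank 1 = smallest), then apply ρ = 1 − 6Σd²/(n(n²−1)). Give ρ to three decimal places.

Ranks of variable 1: 2, 3, 5, 4, 1
Ranks of variable 2: 5, 3, 2, 4, 1
d = r₁ − r₂: -3, 0, 3, 0, 0
d²: 9, 0, 9, 0, 0; Σd² = 18
ρ = 1 − 6·18/(5·24) = 1 − 108/120 = 0.100

0.100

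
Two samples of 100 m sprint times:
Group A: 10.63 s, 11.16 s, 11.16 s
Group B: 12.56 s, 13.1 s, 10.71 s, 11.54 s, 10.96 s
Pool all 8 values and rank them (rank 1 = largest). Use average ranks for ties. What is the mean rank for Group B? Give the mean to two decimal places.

3.80

Sorted (descending): 13.1, 12.56, 11.54, 11.16, 11.16, 10.96, 10.71, 10.63
The 2 values of 11.16 occupy positions 4–5 → average rank (4+5)/2 = 4.5.
Group B values → pooled ranks: 12.56→2, 13.1→1, 10.71→7, 11.54→3, 10.96→6
Mean rank = (2 + 1 + 7 + 3 + 6) / 5 = 3.80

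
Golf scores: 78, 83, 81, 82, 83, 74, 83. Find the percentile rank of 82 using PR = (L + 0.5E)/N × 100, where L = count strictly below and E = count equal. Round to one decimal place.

N = 7.
Strictly below 82: 3. Equal to 82: 1.
PR = (3 + 0.5·1)/7 × 100 = 50.0

50.0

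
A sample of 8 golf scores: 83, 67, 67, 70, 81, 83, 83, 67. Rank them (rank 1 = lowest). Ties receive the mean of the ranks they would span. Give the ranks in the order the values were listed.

7, 2, 2, 4, 5, 7, 7, 2

Sorted (ascending): 67, 67, 67, 70, 81, 83, 83, 83
The 3 values of 67 occupy positions 1–3 → average rank 2.
The 3 values of 83 occupy positions 6–8 → average rank 7.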